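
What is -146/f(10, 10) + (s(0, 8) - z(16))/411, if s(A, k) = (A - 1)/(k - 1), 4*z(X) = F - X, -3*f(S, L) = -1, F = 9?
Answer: -1680153/3836 ≈ -438.00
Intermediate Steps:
f(S, L) = ⅓ (f(S, L) = -⅓*(-1) = ⅓)
z(X) = 9/4 - X/4 (z(X) = (9 - X)/4 = 9/4 - X/4)
s(A, k) = (-1 + A)/(-1 + k)
-146/f(10, 10) + (s(0, 8) - z(16))/411 = -146/⅓ + ((-1 + 0)/(-1 + 8) - (9/4 - ¼*16))/411 = -146*3 + (-1/7 - (9/4 - 4))*(1/411) = -438 + ((⅐)*(-1) - 1*(-7/4))*(1/411) = -438 + (-⅐ + 7/4)*(1/411) = -438 + (45/28)*(1/411) = -438 + 15/3836 = -1680153/3836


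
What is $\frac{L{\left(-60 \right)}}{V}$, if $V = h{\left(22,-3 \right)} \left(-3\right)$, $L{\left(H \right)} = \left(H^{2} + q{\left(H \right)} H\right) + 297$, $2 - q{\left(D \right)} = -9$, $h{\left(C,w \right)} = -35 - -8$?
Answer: $\frac{1079}{27} \approx 39.963$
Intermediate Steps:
$h{\left(C,w \right)} = -27$ ($h{\left(C,w \right)} = -35 + 8 = -27$)
$q{\left(D \right)} = 11$ ($q{\left(D \right)} = 2 - -9 = 2 + 9 = 11$)
$L{\left(H \right)} = 297 + H^{2} + 11 H$ ($L{\left(H \right)} = \left(H^{2} + 11 H\right) + 297 = 297 + H^{2} + 11 H$)
$V = 81$ ($V = \left(-27\right) \left(-3\right) = 81$)
$\frac{L{\left(-60 \right)}}{V} = \frac{297 + \left(-60\right)^{2} + 11 \left(-60\right)}{81} = \left(297 + 3600 - 660\right) \frac{1}{81} = 3237 \cdot \frac{1}{81} = \frac{1079}{27}$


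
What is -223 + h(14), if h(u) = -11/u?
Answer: -3133/14 ≈ -223.79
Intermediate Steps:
-223 + h(14) = -223 - 11/14 = -3133/14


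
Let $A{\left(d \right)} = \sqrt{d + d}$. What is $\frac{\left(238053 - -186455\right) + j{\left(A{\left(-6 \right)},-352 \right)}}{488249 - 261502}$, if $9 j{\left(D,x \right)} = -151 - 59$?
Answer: $\frac{1273454}{680241} \approx 1.8721$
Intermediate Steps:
$A{\left(d \right)} = \sqrt{2} \sqrt{d}$ ($A{\left(d \right)} = \sqrt{2 d} = \sqrt{2} \sqrt{d}$)
$j{\left(D,x \right)} = - \frac{70}{3}$ ($j{\left(D,x \right)} = \frac{-151 - 59}{9} = \frac{1}{9} \left(-210\right) = - \frac{70}{3}$)
$\frac{\left(238053 - -186455\right) + j{\left(A{\left(-6 \right)},-352 \right)}}{488249 - 261502} = \frac{\left(238053 - -186455\right) - \frac{70}{3}}{488249 - 261502} = \frac{\left(238053 + 186455\right) - \frac{70}{3}}{226747} = \left(424508 - \frac{70}{3}\right) \frac{1}{226747} = \frac{1273454}{3} \cdot \frac{1}{226747} = \frac{1273454}{680241}$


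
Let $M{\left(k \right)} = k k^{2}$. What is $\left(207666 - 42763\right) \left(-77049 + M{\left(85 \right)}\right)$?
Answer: $88565443628$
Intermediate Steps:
$M{\left(k \right)} = k^{3}$
$\left(207666 - 42763\right) \left(-77049 + M{\left(85 \right)}\right) = \left(207666 - 42763\right) \left(-77049 + 85^{3}\right) = 164903 \left(-77049 + 614125\right) = 164903 \cdot 537076 = 88565443628$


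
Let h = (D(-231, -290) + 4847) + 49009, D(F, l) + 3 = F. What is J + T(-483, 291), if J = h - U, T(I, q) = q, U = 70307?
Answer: -16394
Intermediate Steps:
D(F, l) = -3 + F
h = 53622 (h = ((-3 - 231) + 4847) + 49009 = (-234 + 4847) + 49009 = 4613 + 49009 = 53622)
J = -16685 (J = 53622 - 1*70307 = 53622 - 70307 = -16685)
J + T(-483, 291) = -16685 + 291 = -16394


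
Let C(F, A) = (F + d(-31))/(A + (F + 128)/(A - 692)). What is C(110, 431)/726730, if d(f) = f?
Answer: 20619/81577622690 ≈ 2.5275e-7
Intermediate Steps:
C(F, A) = (-31 + F)/(A + (128 + F)/(-692 + A)) (C(F, A) = (F - 31)/(A + (F + 128)/(A - 692)) = (-31 + F)/(A + (128 + F)/(-692 + A)))
C(110, 431)/726730 = ((21452 - 692*110 - 31*431 + 431*110)/(128 + 110 + 431² - 692*431))/726730 = ((21452 - 76120 - 13361 + 47410)/(128 + 110 + 185761 - 298252))*(1/726730) = (-20619/(-112253))*(1/726730) = -1/112253*(-20619)*(1/726730) = (20619/112253)*(1/726730) = 20619/81577622690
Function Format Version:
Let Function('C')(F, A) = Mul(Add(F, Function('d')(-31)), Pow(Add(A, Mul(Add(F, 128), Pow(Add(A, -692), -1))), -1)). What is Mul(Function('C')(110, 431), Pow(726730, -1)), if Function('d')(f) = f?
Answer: Rational(20619, 81577622690) ≈ 2.5275e-7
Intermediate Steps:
Function('C')(F, A) = Mul(Pow(Add(A, Mul(Pow(Add(-692, A), -1), Add(128, F))), -1), Add(-31, F)) (Function('C')(F, A) = Mul(Add(F, -31), Pow(Add(A, Mul(Add(F, 128), Pow(Add(A, -692), -1))), -1)) = Mul(Add(-31, F), Pow(Add(A, Mul(Add(128, F), Pow(Add(-692, A), -1))), -1)) = Mul(Add(-31, F), Pow(Add(A, Mul(Pow(Add(-692, A), -1), Add(128, F))), -1)) = Mul(Pow(Add(A, Mul(Pow(Add(-692, A), -1), Add(128, F))), -1), Add(-31, F)))
Mul(Function('C')(110, 431), Pow(726730, -1)) = Mul(Mul(Pow(Add(128, 110, Pow(431, 2), Mul(-692, 431)), -1), Add(21452, Mul(-692, 110), Mul(-31, 431), Mul(431, 110))), Pow(726730, -1)) = Mul(Mul(Pow(Add(128, 110, 185761, -298252), -1), Add(21452, -76120, -13361, 47410)), Rational(1, 726730)) = Mul(Mul(Pow(-112253, -1), -20619), Rational(1, 726730)) = Mul(Mul(Rational(-1, 112253), -20619), Rational(1, 726730)) = Mul(Rational(20619, 112253), Rational(1, 726730)) = Rational(20619, 81577622690)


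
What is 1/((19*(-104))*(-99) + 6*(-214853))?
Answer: -1/1093494 ≈ -9.1450e-7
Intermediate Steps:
1/((19*(-104))*(-99) + 6*(-214853)) = 1/(-1976*(-99) - 1289118) = 1/(195624 - 1289118) = 1/(-1093494) = -1/1093494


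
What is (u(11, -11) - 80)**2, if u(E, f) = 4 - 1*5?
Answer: 6561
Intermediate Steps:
u(E, f) = -1 (u(E, f) = 4 - 5 = -1)
(u(11, -11) - 80)**2 = (-1 - 80)**2 = (-81)**2 = 6561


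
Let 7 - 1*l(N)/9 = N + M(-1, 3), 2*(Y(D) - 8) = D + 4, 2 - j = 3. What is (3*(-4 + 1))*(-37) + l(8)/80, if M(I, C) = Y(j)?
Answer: 53091/160 ≈ 331.82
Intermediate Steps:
j = -1 (j = 2 - 1*3 = 2 - 3 = -1)
Y(D) = 10 + D/2 (Y(D) = 8 + (D + 4)/2 = 8 + (4 + D)/2 = 8 + (2 + D/2) = 10 + D/2)
M(I, C) = 19/2 (M(I, C) = 10 + (½)*(-1) = 10 - ½ = 19/2)
l(N) = -45/2 - 9*N (l(N) = 63 - 9*(N + 19/2) = 63 - 9*(19/2 + N) = 63 + (-171/2 - 9*N) = -45/2 - 9*N)
(3*(-4 + 1))*(-37) + l(8)/80 = (3*(-4 + 1))*(-37) + (-45/2 - 9*8)/80 = (3*(-3))*(-37) + (-45/2 - 72)*(1/80) = -9*(-37) - 189/2*1/80 = 333 - 189/160 = 53091/160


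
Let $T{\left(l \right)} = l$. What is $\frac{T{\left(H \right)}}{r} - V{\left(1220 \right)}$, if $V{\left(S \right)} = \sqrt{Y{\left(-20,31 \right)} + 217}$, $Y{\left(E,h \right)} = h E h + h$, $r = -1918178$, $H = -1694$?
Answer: $\frac{847}{959089} - 6 i \sqrt{527} \approx 0.00088313 - 137.74 i$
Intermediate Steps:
$Y{\left(E,h \right)} = h + E h^{2}$ ($Y{\left(E,h \right)} = E h h + h = E h^{2} + h = h + E h^{2}$)
$V{\left(S \right)} = 6 i \sqrt{527}$ ($V{\left(S \right)} = \sqrt{31 \left(1 - 620\right) + 217} = \sqrt{31 \left(-619\right) + 217} = \sqrt{-19189 + 217} = \sqrt{-18972} = 6 i \sqrt{527}$)
$\frac{T{\left(H \right)}}{r} - V{\left(1220 \right)} = - \frac{1694}{-1918178} - 6 i \sqrt{527} = \left(-1694\right) \left(- \frac{1}{1918178}\right) - 6 i \sqrt{527} = \frac{847}{959089} - 6 i \sqrt{527}$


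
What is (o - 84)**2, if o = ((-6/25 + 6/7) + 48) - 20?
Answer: 93934864/30625 ≈ 3067.3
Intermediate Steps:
o = 5008/175 (o = ((-6*1/25 + 6*(1/7)) + 48) - 20 = ((-6/25 + 6/7) + 48) - 20 = (108/175 + 48) - 20 = 8508/175 - 20 = 5008/175 ≈ 28.617)
(o - 84)**2 = (5008/175 - 84)**2 = (-9692/175)**2 = 93934864/30625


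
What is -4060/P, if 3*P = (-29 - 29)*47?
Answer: 210/47 ≈ 4.4681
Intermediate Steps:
P = -2726/3 (P = ((-29 - 29)*47)/3 = (-58*47)/3 = (⅓)*(-2726) = -2726/3 ≈ -908.67)
-4060/P = -4060/(-2726/3) = -4060*(-3/2726) = 210/47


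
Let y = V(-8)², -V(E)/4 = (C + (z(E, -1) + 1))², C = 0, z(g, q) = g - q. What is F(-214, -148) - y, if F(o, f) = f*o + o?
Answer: 10722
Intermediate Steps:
F(o, f) = o + f*o
V(E) = -4*(2 + E)² (V(E) = -4*(0 + ((E - 1*(-1)) + 1))² = -4*(0 + ((E + 1) + 1))² = -4*(0 + ((1 + E) + 1))² = -4*(0 + (2 + E))² = -4*(2 + E)²)
y = 20736 (y = (-4*(2 - 8)²)² = (-4*(-6)²)² = (-4*36)² = (-144)² = 20736)
F(-214, -148) - y = -214*(1 - 148) - 1*20736 = -214*(-147) - 20736 = 31458 - 20736 = 10722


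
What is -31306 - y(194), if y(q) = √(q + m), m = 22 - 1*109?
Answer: -31306 - √107 ≈ -31316.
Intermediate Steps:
m = -87 (m = 22 - 109 = -87)
y(q) = √(-87 + q) (y(q) = √(q - 87) = √(-87 + q))
-31306 - y(194) = -31306 - √(-87 + 194) = -31306 - √107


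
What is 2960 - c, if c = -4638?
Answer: 7598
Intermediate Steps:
2960 - c = 2960 - 1*(-4638) = 2960 + 4638 = 7598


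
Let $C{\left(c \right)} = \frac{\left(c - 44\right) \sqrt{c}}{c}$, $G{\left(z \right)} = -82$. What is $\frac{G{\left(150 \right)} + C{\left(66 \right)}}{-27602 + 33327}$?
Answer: $- \frac{82}{5725} + \frac{\sqrt{66}}{17175} \approx -0.01385$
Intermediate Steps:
$C{\left(c \right)} = \frac{-44 + c}{\sqrt{c}}$ ($C{\left(c \right)} = \frac{\left(c - 44\right) \sqrt{c}}{c} = \frac{\left(-44 + c\right) \sqrt{c}}{c} = \frac{\sqrt{c} \left(-44 + c\right)}{c} = \frac{-44 + c}{\sqrt{c}}$)
$\frac{G{\left(150 \right)} + C{\left(66 \right)}}{-27602 + 33327} = \frac{-82 + \frac{-44 + 66}{\sqrt{66}}}{-27602 + 33327} = \frac{-82 + \frac{\sqrt{66}}{66} \cdot 22}{5725} = \left(-82 + \frac{\sqrt{66}}{3}\right) \frac{1}{5725} = - \frac{82}{5725} + \frac{\sqrt{66}}{17175}$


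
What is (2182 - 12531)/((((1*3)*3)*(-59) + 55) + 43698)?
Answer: -10349/43222 ≈ -0.23944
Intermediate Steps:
(2182 - 12531)/((((1*3)*3)*(-59) + 55) + 43698) = -10349/(((3*3)*(-59) + 55) + 43698) = -10349/((9*(-59) + 55) + 43698) = -10349/((-531 + 55) + 43698) = -10349/(-476 + 43698) = -10349/43222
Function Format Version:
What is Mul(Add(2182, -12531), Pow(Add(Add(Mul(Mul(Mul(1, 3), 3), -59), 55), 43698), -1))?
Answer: Rational(-10349, 43222) ≈ -0.23944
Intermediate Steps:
Mul(Add(2182, -12531), Pow(Add(Add(Mul(Mul(Mul(1, 3), 3), -59), 55), 43698), -1)) = Mul(-10349, Pow(Add(Add(Mul(Mul(3, 3), -59), 55), 43698), -1)) = Mul(-10349, Pow(Add(Add(Mul(9, -59), 55), 43698), -1)) = Mul(-10349, Pow(Add(Add(-531, 55), 43698), -1)) = Mul(-10349, Pow(Add(-476, 43698), -1)) = Mul(-10349, Pow(43222, -1)) = Mul(-10349, Rational(1, 43222)) = Rational(-10349, 43222)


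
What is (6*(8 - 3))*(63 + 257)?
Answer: 9600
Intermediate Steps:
(6*(8 - 3))*(63 + 257) = (6*5)*320 = 30*320 = 9600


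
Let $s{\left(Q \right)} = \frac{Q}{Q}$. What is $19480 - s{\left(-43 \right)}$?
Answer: $19479$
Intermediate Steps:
$s{\left(Q \right)} = 1$
$19480 - s{\left(-43 \right)} = 19480 - 1 = 19479$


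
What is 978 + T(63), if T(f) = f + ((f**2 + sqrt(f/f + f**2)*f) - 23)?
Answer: 4987 + 63*sqrt(3970) ≈ 8956.5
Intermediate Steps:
T(f) = -23 + f + f**2 + f*sqrt(1 + f**2) (T(f) = f + ((f**2 + sqrt(1 + f**2)*f) - 23) = f + ((f**2 + f*sqrt(1 + f**2)) - 23) = f + (-23 + f**2 + f*sqrt(1 + f**2)) = -23 + f + f**2 + f*sqrt(1 + f**2))
978 + T(63) = 978 + (-23 + 63 + 63**2 + 63*sqrt(1 + 63**2)) = 978 + (-23 + 63 + 3969 + 63*sqrt(1 + 3969)) = 978 + (-23 + 63 + 3969 + 63*sqrt(3970)) = 978 + (4009 + 63*sqrt(3970)) = 4987 + 63*sqrt(3970)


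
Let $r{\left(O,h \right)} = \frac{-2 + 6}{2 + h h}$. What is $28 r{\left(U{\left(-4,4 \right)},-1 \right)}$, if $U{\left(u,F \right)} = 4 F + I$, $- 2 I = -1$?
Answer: $\frac{112}{3} \approx 37.333$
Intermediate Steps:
$I = \frac{1}{2}$ ($I = \left(- \frac{1}{2}\right) \left(-1\right) = \frac{1}{2} \approx 0.5$)
$U{\left(u,F \right)} = \frac{1}{2} + 4 F$ ($U{\left(u,F \right)} = 4 F + \frac{1}{2} = \frac{1}{2} + 4 F$)
$r{\left(O,h \right)} = \frac{4}{2 + h^{2}}$
$28 r{\left(U{\left(-4,4 \right)},-1 \right)} = 28 \frac{4}{2 + \left(-1\right)^{2}} = 28 \frac{4}{2 + 1} = 28 \cdot \frac{4}{3} = \frac{112}{3}$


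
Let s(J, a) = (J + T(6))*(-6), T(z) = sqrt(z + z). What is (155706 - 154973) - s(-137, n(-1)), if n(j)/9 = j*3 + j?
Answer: -89 + 12*sqrt(3) ≈ -68.215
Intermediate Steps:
T(z) = sqrt(2)*sqrt(z) (T(z) = sqrt(2*z) = sqrt(2)*sqrt(z))
n(j) = 36*j (n(j) = 9*(j*3 + j) = 9*(3*j + j) = 9*(4*j) = 36*j)
s(J, a) = -12*sqrt(3) - 6*J (s(J, a) = (J + sqrt(2)*sqrt(6))*(-6) = (J + 2*sqrt(3))*(-6) = -12*sqrt(3) - 6*J)
(155706 - 154973) - s(-137, n(-1)) = (155706 - 154973) - (-12*sqrt(3) - 6*(-137)) = 733 - (-12*sqrt(3) + 822) = 733 - (822 - 12*sqrt(3)) = 733 + (-822 + 12*sqrt(3)) = -89 + 12*sqrt(3)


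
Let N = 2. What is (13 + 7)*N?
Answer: 40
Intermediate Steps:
(13 + 7)*N = (13 + 7)*2 = 20*2 = 40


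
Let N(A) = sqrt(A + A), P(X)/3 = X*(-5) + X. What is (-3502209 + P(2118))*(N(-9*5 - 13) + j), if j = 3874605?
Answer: -13668153463125 - 7055250*I*sqrt(29) ≈ -1.3668e+13 - 3.7994e+7*I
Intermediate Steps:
P(X) = -12*X (P(X) = 3*(X*(-5) + X) = 3*(-5*X + X) = 3*(-4*X) = -12*X)
N(A) = sqrt(2)*sqrt(A) (N(A) = sqrt(2*A) = sqrt(2)*sqrt(A))
(-3502209 + P(2118))*(N(-9*5 - 13) + j) = (-3502209 - 12*2118)*(sqrt(2)*sqrt(-9*5 - 13) + 3874605) = (-3502209 - 25416)*(sqrt(2)*sqrt(-45 - 13) + 3874605) = -3527625*(sqrt(2)*sqrt(-58) + 3874605) = -3527625*(sqrt(2)*(I*sqrt(58)) + 3874605) = -3527625*(2*I*sqrt(29) + 3874605) = -3527625*(3874605 + 2*I*sqrt(29)) = -13668153463125 - 7055250*I*sqrt(29)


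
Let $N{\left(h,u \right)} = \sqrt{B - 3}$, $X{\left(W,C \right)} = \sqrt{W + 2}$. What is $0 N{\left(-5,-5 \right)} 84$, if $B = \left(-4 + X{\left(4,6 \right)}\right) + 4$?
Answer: $0$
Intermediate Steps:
$X{\left(W,C \right)} = \sqrt{2 + W}$
$B = \sqrt{6}$ ($B = \left(-4 + \sqrt{2 + 4}\right) + 4 = \left(-4 + \sqrt{6}\right) + 4 = \sqrt{6} \approx 2.4495$)
$N{\left(h,u \right)} = \sqrt{-3 + \sqrt{6}}$ ($N{\left(h,u \right)} = \sqrt{\sqrt{6} - 3} = \sqrt{-3 + \sqrt{6}}$)
$0 N{\left(-5,-5 \right)} 84 = 0 \sqrt{-3 + \sqrt{6}} \cdot 84 = 0 \cdot 84 = 0$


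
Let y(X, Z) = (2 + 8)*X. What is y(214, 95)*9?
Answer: 19260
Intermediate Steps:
y(X, Z) = 10*X
y(214, 95)*9 = (10*214)*9 = 2140*9 = 19260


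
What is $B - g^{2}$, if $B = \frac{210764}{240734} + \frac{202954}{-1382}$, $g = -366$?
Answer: $- \frac{11153744022829}{83173597} \approx -1.341 \cdot 10^{5}$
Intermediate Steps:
$B = - \frac{12141663097}{83173597}$ ($B = 210764 \cdot \frac{1}{240734} + 202954 \left(- \frac{1}{1382}\right) = \frac{105382}{120367} - \frac{101477}{691} = - \frac{12141663097}{83173597} \approx -145.98$)
$B - g^{2} = - \frac{12141663097}{83173597} - \left(-366\right)^{2} = - \frac{12141663097}{83173597} - 133956 = - \frac{11153744022829}{83173597}$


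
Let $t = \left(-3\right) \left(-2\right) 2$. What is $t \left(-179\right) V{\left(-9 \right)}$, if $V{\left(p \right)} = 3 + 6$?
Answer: $-19332$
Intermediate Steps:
$t = 12$ ($t = 6 \cdot 2 = 12$)
$V{\left(p \right)} = 9$
$t \left(-179\right) V{\left(-9 \right)} = 12 \left(-179\right) 9 = \left(-2148\right) 9 = -19332$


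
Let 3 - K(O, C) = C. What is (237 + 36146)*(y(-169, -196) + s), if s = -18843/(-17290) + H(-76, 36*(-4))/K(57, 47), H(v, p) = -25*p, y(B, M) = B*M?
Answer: 228648957424039/190190 ≈ 1.2022e+9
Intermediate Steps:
K(O, C) = 3 - C
s = -15353727/190190 (s = -18843/(-17290) + (-900*(-4))/(3 - 1*47) = -18843*(-1/17290) + (-25*(-144))/(3 - 47) = 18843/17290 + 3600/(-44) = 18843/17290 + 3600*(-1/44) = 18843/17290 - 900/11 = -15353727/190190 ≈ -80.728)
(237 + 36146)*(y(-169, -196) + s) = (237 + 36146)*(-169*(-196) - 15353727/190190) = 36383*(33124 - 15353727/190190) = 36383*(6284499833/190190) = 228648957424039/190190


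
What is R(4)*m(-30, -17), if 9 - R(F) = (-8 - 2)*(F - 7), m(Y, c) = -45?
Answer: 945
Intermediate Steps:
R(F) = -61 + 10*F (R(F) = 9 - (-8 - 2)*(F - 7) = 9 - (-10)*(-7 + F) = 9 - (70 - 10*F) = 9 + (-70 + 10*F) = -61 + 10*F)
R(4)*m(-30, -17) = (-61 + 10*4)*(-45) = (-61 + 40)*(-45) = -21*(-45) = 945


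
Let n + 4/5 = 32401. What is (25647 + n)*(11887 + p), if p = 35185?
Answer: 13661988992/5 ≈ 2.7324e+9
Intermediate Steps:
n = 162001/5 (n = -⅘ + 32401 = 162001/5 ≈ 32400.)
(25647 + n)*(11887 + p) = (25647 + 162001/5)*(11887 + 35185) = (290236/5)*47072 = 13661988992/5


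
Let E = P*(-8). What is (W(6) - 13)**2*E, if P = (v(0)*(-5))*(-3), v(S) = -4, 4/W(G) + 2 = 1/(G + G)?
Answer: 57796320/529 ≈ 1.0926e+5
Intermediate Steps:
W(G) = 4/(-2 + 1/(2*G)) (W(G) = 4/(-2 + 1/(G + G)) = 4/(-2 + 1/(2*G)))
P = -60 (P = -4*(-5)*(-3) = 20*(-3) = -60)
E = 480 (E = -60*(-8) = 480)
(W(6) - 13)**2*E = (-8*6/(-1 + 4*6) - 13)**2*480 = (-8*6/(-1 + 24) - 13)**2*480 = (-8*6/23 - 13)**2*480 = (-8*6*1/23 - 13)**2*480 = (-48/23 - 13)**2*480 = (-347/23)**2*480 = (120409/529)*480 = 57796320/529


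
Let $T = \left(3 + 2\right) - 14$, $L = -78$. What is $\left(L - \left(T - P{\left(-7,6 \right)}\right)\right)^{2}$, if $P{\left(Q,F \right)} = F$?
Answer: $3969$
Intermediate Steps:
$T = -9$ ($T = 5 - 14 = -9$)
$\left(L - \left(T - P{\left(-7,6 \right)}\right)\right)^{2} = \left(-78 + \left(6 - -9\right)\right)^{2} = \left(-78 + \left(6 + 9\right)\right)^{2} = \left(-78 + 15\right)^{2} = \left(-63\right)^{2} = 3969$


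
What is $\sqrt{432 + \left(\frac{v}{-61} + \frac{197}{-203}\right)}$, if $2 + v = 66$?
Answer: $\frac{\sqrt{65932627201}}{12383} \approx 20.736$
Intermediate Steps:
$v = 64$ ($v = -2 + 66 = 64$)
$\sqrt{432 + \left(\frac{v}{-61} + \frac{197}{-203}\right)} = \sqrt{432 + \left(\frac{64}{-61} + \frac{197}{-203}\right)} = \sqrt{432 + \left(64 \left(- \frac{1}{61}\right) + 197 \left(- \frac{1}{203}\right)\right)} = \sqrt{432 - \frac{25009}{12383}} = \sqrt{\frac{5324447}{12383}} = \frac{\sqrt{65932627201}}{12383}$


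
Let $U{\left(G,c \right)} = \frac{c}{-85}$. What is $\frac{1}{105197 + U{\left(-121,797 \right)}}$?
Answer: $\frac{85}{8940948} \approx 9.5068 \cdot 10^{-6}$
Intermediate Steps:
$U{\left(G,c \right)} = - \frac{c}{85}$ ($U{\left(G,c \right)} = c \left(- \frac{1}{85}\right) = - \frac{c}{85}$)
$\frac{1}{105197 + U{\left(-121,797 \right)}} = \frac{1}{105197 - \frac{797}{85}} = \frac{1}{\frac{8940948}{85}} = \frac{85}{8940948}$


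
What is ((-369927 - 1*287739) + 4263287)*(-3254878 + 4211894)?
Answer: 3450636986936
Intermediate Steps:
((-369927 - 1*287739) + 4263287)*(-3254878 + 4211894) = ((-369927 - 287739) + 4263287)*957016 = (-657666 + 4263287)*957016 = 3605621*957016 = 3450636986936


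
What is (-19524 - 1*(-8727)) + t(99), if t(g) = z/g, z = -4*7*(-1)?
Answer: -1068875/99 ≈ -10797.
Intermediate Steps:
z = 28 (z = -28*(-1) = 28)
t(g) = 28/g
(-19524 - 1*(-8727)) + t(99) = (-19524 - 1*(-8727)) + 28/99 = (-19524 + 8727) + 28*(1/99) = -10797 + 28/99 = -1068875/99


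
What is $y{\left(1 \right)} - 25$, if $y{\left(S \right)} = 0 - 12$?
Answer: $-37$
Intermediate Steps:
$y{\left(S \right)} = -12$ ($y{\left(S \right)} = 0 - 12 = -12$)
$y{\left(1 \right)} - 25 = -12 - 25 = -37$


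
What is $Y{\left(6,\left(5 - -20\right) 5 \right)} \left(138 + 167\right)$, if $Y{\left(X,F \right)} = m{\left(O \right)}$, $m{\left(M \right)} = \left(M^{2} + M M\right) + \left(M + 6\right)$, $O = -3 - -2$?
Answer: $2135$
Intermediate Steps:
$O = -1$ ($O = -3 + 2 = -1$)
$m{\left(M \right)} = 6 + M + 2 M^{2}$ ($m{\left(M \right)} = \left(M^{2} + M^{2}\right) + \left(6 + M\right) = 2 M^{2} + \left(6 + M\right) = 6 + M + 2 M^{2}$)
$Y{\left(X,F \right)} = 7$ ($Y{\left(X,F \right)} = 6 - 1 + 2 \left(-1\right)^{2} = 6 - 1 + 2 \cdot 1 = 6 - 1 + 2 = 7$)
$Y{\left(6,\left(5 - -20\right) 5 \right)} \left(138 + 167\right) = 7 \left(138 + 167\right) = 7 \cdot 305 = 2135$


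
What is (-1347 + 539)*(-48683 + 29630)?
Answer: 15394824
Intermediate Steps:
(-1347 + 539)*(-48683 + 29630) = -808*(-19053) = 15394824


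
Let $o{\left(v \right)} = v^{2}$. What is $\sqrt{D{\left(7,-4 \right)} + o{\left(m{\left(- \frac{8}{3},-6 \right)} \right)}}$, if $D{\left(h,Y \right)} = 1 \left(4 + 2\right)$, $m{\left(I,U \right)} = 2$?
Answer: $\sqrt{10} \approx 3.1623$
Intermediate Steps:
$D{\left(h,Y \right)} = 6$ ($D{\left(h,Y \right)} = 1 \cdot 6 = 6$)
$\sqrt{D{\left(7,-4 \right)} + o{\left(m{\left(- \frac{8}{3},-6 \right)} \right)}} = \sqrt{6 + 2^{2}} = \sqrt{6 + 4} = \sqrt{10}$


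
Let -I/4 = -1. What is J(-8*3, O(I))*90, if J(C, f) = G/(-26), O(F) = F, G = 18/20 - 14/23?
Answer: -603/598 ≈ -1.0084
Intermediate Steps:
I = 4 (I = -4*(-1) = 4)
G = 67/230 (G = 18*(1/20) - 14*1/23 = 9/10 - 14/23 = 67/230 ≈ 0.29130)
J(C, f) = -67/5980 (J(C, f) = (67/230)/(-26) = (67/230)*(-1/26) = -67/5980)
J(-8*3, O(I))*90 = -67/5980*90 = -603/598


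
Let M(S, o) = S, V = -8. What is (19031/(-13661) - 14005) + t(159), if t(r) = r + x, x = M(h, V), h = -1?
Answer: -189182898/13661 ≈ -13848.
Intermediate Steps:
x = -1
t(r) = -1 + r (t(r) = r - 1 = -1 + r)
(19031/(-13661) - 14005) + t(159) = (19031/(-13661) - 14005) + (-1 + 159) = (19031*(-1/13661) - 14005) + 158 = (-19031/13661 - 14005) + 158 = -191341336/13661 + 158 = -189182898/13661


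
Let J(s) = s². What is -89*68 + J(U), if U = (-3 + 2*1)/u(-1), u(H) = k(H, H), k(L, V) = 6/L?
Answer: -217871/36 ≈ -6052.0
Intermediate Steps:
u(H) = 6/H
U = ⅙ (U = (-3 + 2*1)/((6/(-1))) = (-3 + 2)/((6*(-1))) = -1/(-6) = -1*(-⅙) = ⅙ ≈ 0.16667)
-89*68 + J(U) = -89*68 + (⅙)² = -6052 + 1/36 = -217871/36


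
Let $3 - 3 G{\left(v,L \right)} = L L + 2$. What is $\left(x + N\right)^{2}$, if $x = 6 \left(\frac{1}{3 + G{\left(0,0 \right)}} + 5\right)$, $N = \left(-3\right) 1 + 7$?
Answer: $\frac{32041}{25} \approx 1281.6$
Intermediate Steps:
$G{\left(v,L \right)} = \frac{1}{3} - \frac{L^{2}}{3}$ ($G{\left(v,L \right)} = 1 - \frac{L L + 2}{3} = 1 - \frac{L^{2} + 2}{3} = 1 - \frac{2 + L^{2}}{3} = 1 - \left(\frac{2}{3} + \frac{L^{2}}{3}\right) = \frac{1}{3} - \frac{L^{2}}{3}$)
$N = 4$ ($N = -3 + 7 = 4$)
$x = \frac{159}{5}$ ($x = 6 \left(\frac{1}{3 + \left(\frac{1}{3} - \frac{0^{2}}{3}\right)} + 5\right) = 6 \left(\frac{1}{3 + \left(\frac{1}{3} - 0\right)} + 5\right) = 6 \left(\frac{1}{3 + \left(\frac{1}{3} + 0\right)} + 5\right) = 6 \left(\frac{1}{3 + \frac{1}{3}} + 5\right) = 6 \left(\frac{1}{\frac{10}{3}} + 5\right) = 6 \left(\frac{3}{10} + 5\right) = 6 \cdot \frac{53}{10} = \frac{159}{5} \approx 31.8$)
$\left(x + N\right)^{2} = \left(\frac{159}{5} + 4\right)^{2} = \left(\frac{179}{5}\right)^{2} = \frac{32041}{25}$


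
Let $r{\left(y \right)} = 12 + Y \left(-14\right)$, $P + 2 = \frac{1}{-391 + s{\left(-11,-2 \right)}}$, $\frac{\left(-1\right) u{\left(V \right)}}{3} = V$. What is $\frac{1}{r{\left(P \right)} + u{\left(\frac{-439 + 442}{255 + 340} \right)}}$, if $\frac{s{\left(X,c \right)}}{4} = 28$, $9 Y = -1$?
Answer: $\frac{5355}{72509} \approx 0.073853$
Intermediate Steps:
$Y = - \frac{1}{9}$ ($Y = \frac{1}{9} \left(-1\right) = - \frac{1}{9} \approx -0.11111$)
$u{\left(V \right)} = - 3 V$
$s{\left(X,c \right)} = 112$ ($s{\left(X,c \right)} = 4 \cdot 28 = 112$)
$P = - \frac{559}{279}$ ($P = -2 + \frac{1}{-391 + 112} = -2 + \frac{1}{-279} = -2 - \frac{1}{279} = - \frac{559}{279} \approx -2.0036$)
$r{\left(y \right)} = \frac{122}{9}$ ($r{\left(y \right)} = 12 - - \frac{14}{9} = 12 + \frac{14}{9} = \frac{122}{9}$)
$\frac{1}{r{\left(P \right)} + u{\left(\frac{-439 + 442}{255 + 340} \right)}} = \frac{1}{\frac{122}{9} - 3 \frac{-439 + 442}{255 + 340}} = \frac{1}{\frac{122}{9} - 3 \cdot \frac{3}{595}} = \frac{1}{\frac{122}{9} - 3 \cdot 3 \cdot \frac{1}{595}} = \frac{1}{\frac{122}{9} - \frac{9}{595}} = \frac{1}{\frac{72509}{5355}} = \frac{5355}{72509}$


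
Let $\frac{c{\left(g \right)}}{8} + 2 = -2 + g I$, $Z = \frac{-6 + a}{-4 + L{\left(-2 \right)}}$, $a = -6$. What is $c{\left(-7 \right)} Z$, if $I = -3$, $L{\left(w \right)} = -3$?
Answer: $\frac{1632}{7} \approx 233.14$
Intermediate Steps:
$Z = \frac{12}{7}$ ($Z = \frac{-6 - 6}{-4 - 3} = - \frac{12}{-7} = \left(-12\right) \left(- \frac{1}{7}\right) = \frac{12}{7} \approx 1.7143$)
$c{\left(g \right)} = -32 - 24 g$ ($c{\left(g \right)} = -16 + 8 \left(-2 + g \left(-3\right)\right) = -16 + 8 \left(-2 - 3 g\right) = -16 - \left(16 + 24 g\right) = -32 - 24 g$)
$c{\left(-7 \right)} Z = \left(-32 - -168\right) \frac{12}{7} = \left(-32 + 168\right) \frac{12}{7} = 136 \cdot \frac{12}{7} = \frac{1632}{7}$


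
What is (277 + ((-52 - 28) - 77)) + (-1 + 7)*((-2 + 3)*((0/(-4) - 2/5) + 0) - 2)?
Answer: 528/5 ≈ 105.60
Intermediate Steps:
(277 + ((-52 - 28) - 77)) + (-1 + 7)*((-2 + 3)*((0/(-4) - 2/5) + 0) - 2) = (277 + (-80 - 77)) + 6*(1*((0*(-¼) - 2*⅕) + 0) - 2) = (277 - 157) + 6*(1*((0 - ⅖) + 0) - 2) = 120 + 6*(1*(-⅖ + 0) - 2) = 120 + 6*(1*(-⅖) - 2) = 120 + 6*(-⅖ - 2) = 120 + 6*(-12/5) = 120 - 72/5 = 528/5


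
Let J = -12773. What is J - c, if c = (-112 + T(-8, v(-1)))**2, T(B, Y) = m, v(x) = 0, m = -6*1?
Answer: -26697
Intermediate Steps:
m = -6
T(B, Y) = -6
c = 13924 (c = (-112 - 6)**2 = (-118)**2 = 13924)
J - c = -12773 - 1*13924 = -12773 - 13924 = -26697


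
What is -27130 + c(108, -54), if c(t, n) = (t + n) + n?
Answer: -27130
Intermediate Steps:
c(t, n) = t + 2*n (c(t, n) = (n + t) + n = t + 2*n)
-27130 + c(108, -54) = -27130 + (108 + 2*(-54)) = -27130 + (108 - 108) = -27130 + 0 = -27130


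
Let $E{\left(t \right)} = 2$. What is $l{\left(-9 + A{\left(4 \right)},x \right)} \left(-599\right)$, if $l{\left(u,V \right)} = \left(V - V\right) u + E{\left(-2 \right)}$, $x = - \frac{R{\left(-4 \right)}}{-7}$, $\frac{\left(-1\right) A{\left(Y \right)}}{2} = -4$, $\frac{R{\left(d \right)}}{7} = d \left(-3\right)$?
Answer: $-1198$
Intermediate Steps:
$R{\left(d \right)} = - 21 d$ ($R{\left(d \right)} = 7 d \left(-3\right) = 7 \left(- 3 d\right) = - 21 d$)
$A{\left(Y \right)} = 8$ ($A{\left(Y \right)} = \left(-2\right) \left(-4\right) = 8$)
$x = 12$ ($x = - \frac{\left(-21\right) \left(-4\right)}{-7} = - \frac{84 \left(-1\right)}{7} = \left(-1\right) \left(-12\right) = 12$)
$l{\left(u,V \right)} = 2$ ($l{\left(u,V \right)} = \left(V - V\right) u + 2 = 0 u + 2 = 0 + 2 = 2$)
$l{\left(-9 + A{\left(4 \right)},x \right)} \left(-599\right) = 2 \left(-599\right) = -1198$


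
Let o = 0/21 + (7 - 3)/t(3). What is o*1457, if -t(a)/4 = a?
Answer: -1457/3 ≈ -485.67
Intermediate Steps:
t(a) = -4*a
o = -⅓ (o = 0/21 + (7 - 3)/((-4*3)) = 0*(1/21) + 4/(-12) = 0 + 4*(-1/12) = 0 - ⅓ = -⅓ ≈ -0.33333)
o*1457 = -⅓*1457 = -1457/3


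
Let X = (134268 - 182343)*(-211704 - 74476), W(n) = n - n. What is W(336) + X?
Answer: 13758103500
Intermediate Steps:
W(n) = 0
X = 13758103500 (X = -48075*(-286180) = 13758103500)
W(336) + X = 0 + 13758103500 = 13758103500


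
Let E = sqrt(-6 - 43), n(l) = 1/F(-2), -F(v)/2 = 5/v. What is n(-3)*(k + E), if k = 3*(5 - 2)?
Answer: 9/5 + 7*I/5 ≈ 1.8 + 1.4*I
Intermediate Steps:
F(v) = -10/v
n(l) = 1/5 (n(l) = 1/(-10/(-2)) = 1/(-10*(-1/2)) = 1/5)
k = 9 (k = 3*3 = 9)
E = 7*I (E = sqrt(-49) = 7*I ≈ 7.0*I)
n(-3)*(k + E) = (9 + 7*I)/5 = 9/5 + 7*I/5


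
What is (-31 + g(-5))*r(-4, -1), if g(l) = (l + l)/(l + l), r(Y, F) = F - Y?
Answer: -90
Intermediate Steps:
g(l) = 1 (g(l) = (2*l)/((2*l)) = (2*l)*(1/(2*l)) = 1)
(-31 + g(-5))*r(-4, -1) = (-31 + 1)*(-1 - 1*(-4)) = -30*(-1 + 4) = -30*3 = -90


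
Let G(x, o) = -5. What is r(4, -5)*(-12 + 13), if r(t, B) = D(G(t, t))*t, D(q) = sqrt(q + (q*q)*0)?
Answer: 4*I*sqrt(5) ≈ 8.9443*I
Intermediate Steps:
D(q) = sqrt(q) (D(q) = sqrt(q + q**2*0) = sqrt(q + 0) = sqrt(q))
r(t, B) = I*t*sqrt(5) (r(t, B) = sqrt(-5)*t = (I*sqrt(5))*t = I*t*sqrt(5))
r(4, -5)*(-12 + 13) = (I*4*sqrt(5))*(-12 + 13) = (4*I*sqrt(5))*1 = 4*I*sqrt(5)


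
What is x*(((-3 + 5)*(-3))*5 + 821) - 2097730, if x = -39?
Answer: -2128579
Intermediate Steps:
x*(((-3 + 5)*(-3))*5 + 821) - 2097730 = -39*(((-3 + 5)*(-3))*5 + 821) - 2097730 = -39*((2*(-3))*5 + 821) - 2097730 = -39*(-6*5 + 821) - 2097730 = -39*(-30 + 821) - 2097730 = -39*791 - 2097730 = -30849 - 2097730 = -2128579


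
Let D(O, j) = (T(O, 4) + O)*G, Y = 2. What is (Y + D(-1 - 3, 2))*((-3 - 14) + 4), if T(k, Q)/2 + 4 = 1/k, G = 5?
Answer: 1573/2 ≈ 786.50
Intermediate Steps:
T(k, Q) = -8 + 2/k
D(O, j) = -40 + 5*O + 10/O (D(O, j) = ((-8 + 2/O) + O)*5 = (-8 + O + 2/O)*5 = -40 + 5*O + 10/O)
(Y + D(-1 - 3, 2))*((-3 - 14) + 4) = (2 + (-40 + 5*(-1 - 3) + 10/(-1 - 3)))*((-3 - 14) + 4) = (2 + (-40 + 5*(-4) + 10/(-4)))*(-17 + 4) = (2 + (-40 - 20 + 10*(-1/4)))*(-13) = (2 + (-40 - 20 - 5/2))*(-13) = (2 - 125/2)*(-13) = -121/2*(-13) = 1573/2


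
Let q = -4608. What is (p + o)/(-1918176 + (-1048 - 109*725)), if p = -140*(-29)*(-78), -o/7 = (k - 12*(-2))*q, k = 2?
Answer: -173992/666083 ≈ -0.26122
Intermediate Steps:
o = 838656 (o = -7*(2 - 12*(-2))*(-4608) = -7*(2 + 24)*(-4608) = -182*(-4608) = -7*(-119808) = 838656)
p = -316680 (p = 4060*(-78) = -316680)
(p + o)/(-1918176 + (-1048 - 109*725)) = (-316680 + 838656)/(-1918176 + (-1048 - 109*725)) = 521976/(-1918176 + (-1048 - 79025)) = 521976/(-1918176 - 80073) = 521976/(-1998249) = 521976*(-1/1998249) = -173992/666083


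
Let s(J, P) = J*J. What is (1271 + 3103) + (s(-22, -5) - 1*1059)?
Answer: 3799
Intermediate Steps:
s(J, P) = J²
(1271 + 3103) + (s(-22, -5) - 1*1059) = (1271 + 3103) + ((-22)² - 1*1059) = 4374 + (484 - 1059) = 4374 - 575 = 3799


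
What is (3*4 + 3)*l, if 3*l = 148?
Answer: 740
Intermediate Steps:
l = 148/3 (l = (⅓)*148 = 148/3 ≈ 49.333)
(3*4 + 3)*l = (3*4 + 3)*(148/3) = (12 + 3)*(148/3) = 15*(148/3) = 740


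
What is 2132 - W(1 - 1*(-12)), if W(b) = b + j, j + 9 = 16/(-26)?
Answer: 27672/13 ≈ 2128.6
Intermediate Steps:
j = -125/13 (j = -9 + 16/(-26) = -9 + 16*(-1/26) = -9 - 8/13 = -125/13 ≈ -9.6154)
W(b) = -125/13 + b (W(b) = b - 125/13 = -125/13 + b)
2132 - W(1 - 1*(-12)) = 2132 - (-125/13 + (1 - 1*(-12))) = 2132 - (-125/13 + (1 + 12)) = 2132 - (-125/13 + 13) = 2132 - 1*44/13 = 2132 - 44/13 = 27672/13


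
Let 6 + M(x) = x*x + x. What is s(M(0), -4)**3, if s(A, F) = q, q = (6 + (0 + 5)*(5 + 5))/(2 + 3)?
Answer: 175616/125 ≈ 1404.9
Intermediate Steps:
M(x) = -6 + x + x**2 (M(x) = -6 + (x*x + x) = -6 + (x**2 + x) = -6 + (x + x**2) = -6 + x + x**2)
q = 56/5 (q = (6 + 5*10)/5 = (6 + 50)*(1/5) = 56*(1/5) = 56/5 ≈ 11.200)
s(A, F) = 56/5
s(M(0), -4)**3 = (56/5)**3 = 175616/125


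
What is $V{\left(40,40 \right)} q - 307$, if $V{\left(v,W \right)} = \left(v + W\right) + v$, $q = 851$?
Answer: $101813$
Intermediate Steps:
$V{\left(v,W \right)} = W + 2 v$ ($V{\left(v,W \right)} = \left(W + v\right) + v = W + 2 v$)
$V{\left(40,40 \right)} q - 307 = \left(40 + 2 \cdot 40\right) 851 - 307 = \left(40 + 80\right) 851 - 307 = 120 \cdot 851 - 307 = 102120 - 307 = 101813$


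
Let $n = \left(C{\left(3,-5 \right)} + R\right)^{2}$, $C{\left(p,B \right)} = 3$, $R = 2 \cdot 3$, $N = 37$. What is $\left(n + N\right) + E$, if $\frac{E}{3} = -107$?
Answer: $-203$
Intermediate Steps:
$E = -321$ ($E = 3 \left(-107\right) = -321$)
$R = 6$
$n = 81$ ($n = \left(3 + 6\right)^{2} = 9^{2} = 81$)
$\left(n + N\right) + E = \left(81 + 37\right) - 321 = 118 - 321 = -203$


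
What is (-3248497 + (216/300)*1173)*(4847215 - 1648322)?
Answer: -259722316418723/25 ≈ -1.0389e+13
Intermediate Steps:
(-3248497 + (216/300)*1173)*(4847215 - 1648322) = (-3248497 + (216*(1/300))*1173)*3198893 = (-3248497 + (18/25)*1173)*3198893 = (-3248497 + 21114/25)*3198893 = -81191311/25*3198893 = -259722316418723/25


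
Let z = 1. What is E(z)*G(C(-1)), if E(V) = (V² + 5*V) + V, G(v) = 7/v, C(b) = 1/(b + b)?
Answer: -98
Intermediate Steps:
C(b) = 1/(2*b)
E(V) = V² + 6*V
E(z)*G(C(-1)) = (1*(6 + 1))*(7/(((½)/(-1)))) = (1*7)*(7/(((½)*(-1)))) = 7*(7/(-½)) = 7*(7*(-2)) = 7*(-14) = -98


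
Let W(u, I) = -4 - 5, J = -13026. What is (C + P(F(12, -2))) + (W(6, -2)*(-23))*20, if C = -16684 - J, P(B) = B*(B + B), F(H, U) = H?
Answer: 770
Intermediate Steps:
W(u, I) = -9
P(B) = 2*B**2 (P(B) = B*(2*B) = 2*B**2)
C = -3658 (C = -16684 - 1*(-13026) = -16684 + 13026 = -3658)
(C + P(F(12, -2))) + (W(6, -2)*(-23))*20 = (-3658 + 2*12**2) - 9*(-23)*20 = (-3658 + 2*144) + 207*20 = (-3658 + 288) + 4140 = -3370 + 4140 = 770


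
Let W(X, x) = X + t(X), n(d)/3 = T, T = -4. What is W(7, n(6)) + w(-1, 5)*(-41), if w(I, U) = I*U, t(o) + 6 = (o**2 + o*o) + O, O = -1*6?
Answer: 298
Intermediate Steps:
O = -6
n(d) = -12 (n(d) = 3*(-4) = -12)
t(o) = -12 + 2*o**2 (t(o) = -6 + ((o**2 + o*o) - 6) = -6 + ((o**2 + o**2) - 6) = -6 + (2*o**2 - 6) = -6 + (-6 + 2*o**2) = -12 + 2*o**2)
W(X, x) = -12 + X + 2*X**2 (W(X, x) = X + (-12 + 2*X**2) = -12 + X + 2*X**2)
W(7, n(6)) + w(-1, 5)*(-41) = (-12 + 7 + 2*7**2) - 1*5*(-41) = (-12 + 7 + 2*49) - 5*(-41) = (-12 + 7 + 98) + 205 = 93 + 205 = 298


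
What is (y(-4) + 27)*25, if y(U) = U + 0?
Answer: 575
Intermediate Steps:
y(U) = U
(y(-4) + 27)*25 = (-4 + 27)*25 = 23*25 = 575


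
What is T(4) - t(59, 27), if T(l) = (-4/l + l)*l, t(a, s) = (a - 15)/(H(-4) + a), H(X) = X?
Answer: 56/5 ≈ 11.200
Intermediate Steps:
t(a, s) = (-15 + a)/(-4 + a) (t(a, s) = (a - 15)/(-4 + a) = (-15 + a)/(-4 + a))
T(l) = l*(l - 4/l) (T(l) = (l - 4/l)*l = l*(l - 4/l))
T(4) - t(59, 27) = (-4 + 4²) - (-15 + 59)/(-4 + 59) = (-4 + 16) - 44/55 = 12 - 44/55 = 12 - 1*⅘ = 12 - ⅘ = 56/5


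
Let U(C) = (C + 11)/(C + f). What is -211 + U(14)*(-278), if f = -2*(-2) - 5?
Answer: -9693/13 ≈ -745.62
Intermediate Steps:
f = -1 (f = 4 - 5 = -1)
U(C) = (11 + C)/(-1 + C) (U(C) = (C + 11)/(C - 1) = (11 + C)/(-1 + C))
-211 + U(14)*(-278) = -211 + ((11 + 14)/(-1 + 14))*(-278) = -211 + (25/13)*(-278) = -211 - 6950/13 = -9693/13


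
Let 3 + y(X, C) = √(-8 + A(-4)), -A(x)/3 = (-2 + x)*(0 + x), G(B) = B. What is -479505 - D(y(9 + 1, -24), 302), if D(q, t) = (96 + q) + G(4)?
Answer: -479602 - 4*I*√5 ≈ -4.796e+5 - 8.9443*I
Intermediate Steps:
A(x) = -3*x*(-2 + x) (A(x) = -3*(-2 + x)*(0 + x) = -3*(-2 + x)*x = -3*x*(-2 + x))
y(X, C) = -3 + 4*I*√5 (y(X, C) = -3 + √(-8 + 3*(-4)*(2 - 1*(-4))) = -3 + √(-8 + 3*(-4)*(2 + 4)) = -3 + √(-8 + 3*(-4)*6) = -3 + √(-8 - 72) = -3 + √(-80) = -3 + 4*I*√5)
D(q, t) = 100 + q (D(q, t) = (96 + q) + 4 = 100 + q)
-479505 - D(y(9 + 1, -24), 302) = -479505 - (100 + (-3 + 4*I*√5)) = -479505 - (97 + 4*I*√5) = -479505 + (-97 - 4*I*√5) = -479602 - 4*I*√5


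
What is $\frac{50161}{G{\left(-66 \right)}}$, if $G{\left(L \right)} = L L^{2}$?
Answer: $- \frac{50161}{287496} \approx -0.17448$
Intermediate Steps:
$G{\left(L \right)} = L^{3}$
$\frac{50161}{G{\left(-66 \right)}} = \frac{50161}{\left(-66\right)^{3}} = \frac{50161}{-287496} = 50161 \left(- \frac{1}{287496}\right) = - \frac{50161}{287496}$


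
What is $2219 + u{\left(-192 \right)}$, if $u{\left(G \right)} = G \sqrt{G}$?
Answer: $2219 - 1536 i \sqrt{3} \approx 2219.0 - 2660.4 i$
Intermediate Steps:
$u{\left(G \right)} = G^{\frac{3}{2}}$
$2219 + u{\left(-192 \right)} = 2219 + \left(-192\right)^{\frac{3}{2}} = 2219 - 1536 i \sqrt{3}$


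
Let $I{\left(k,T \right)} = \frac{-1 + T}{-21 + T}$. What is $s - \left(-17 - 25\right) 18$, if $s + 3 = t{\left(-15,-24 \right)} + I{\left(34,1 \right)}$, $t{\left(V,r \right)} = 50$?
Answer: $803$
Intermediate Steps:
$I{\left(k,T \right)} = \frac{-1 + T}{-21 + T}$
$s = 47$ ($s = -3 + \left(50 + \frac{-1 + 1}{-21 + 1}\right) = -3 + \left(50 + \frac{1}{-20} \cdot 0\right) = -3 + \left(50 - 0\right) = -3 + \left(50 + 0\right) = -3 + 50 = 47$)
$s - \left(-17 - 25\right) 18 = 47 - \left(-17 - 25\right) 18 = 47 - \left(-42\right) 18 = 47 - -756 = 47 + 756 = 803$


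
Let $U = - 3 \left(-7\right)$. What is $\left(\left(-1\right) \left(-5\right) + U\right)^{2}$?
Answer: $676$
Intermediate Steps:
$U = 21$ ($U = \left(-1\right) \left(-21\right) = 21$)
$\left(\left(-1\right) \left(-5\right) + U\right)^{2} = \left(\left(-1\right) \left(-5\right) + 21\right)^{2} = \left(5 + 21\right)^{2} = 26^{2} = 676$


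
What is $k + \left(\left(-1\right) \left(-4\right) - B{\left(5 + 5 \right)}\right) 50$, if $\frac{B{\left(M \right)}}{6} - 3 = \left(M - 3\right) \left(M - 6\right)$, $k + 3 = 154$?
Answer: $-8949$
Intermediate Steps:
$k = 151$ ($k = -3 + 154 = 151$)
$B{\left(M \right)} = 18 + 6 \left(-6 + M\right) \left(-3 + M\right)$ ($B{\left(M \right)} = 18 + 6 \left(M - 3\right) \left(M - 6\right) = 18 + 6 \left(-3 + M\right) \left(-6 + M\right) = 18 + 6 \left(-6 + M\right) \left(-3 + M\right)$)
$k + \left(\left(-1\right) \left(-4\right) - B{\left(5 + 5 \right)}\right) 50 = 151 + \left(\left(-1\right) \left(-4\right) - \left(126 - 54 \left(5 + 5\right) + 6 \left(5 + 5\right)^{2}\right)\right) 50 = 151 + \left(4 - \left(126 - 540 + 6 \cdot 10^{2}\right)\right) 50 = 151 + \left(4 - \left(126 - 540 + 6 \cdot 100\right)\right) 50 = 151 + \left(4 - \left(126 - 540 + 600\right)\right) 50 = 151 + \left(4 - 186\right) 50 = 151 - 9100 = -8949$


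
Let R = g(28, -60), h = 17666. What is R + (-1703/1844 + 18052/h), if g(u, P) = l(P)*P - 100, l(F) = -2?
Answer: 327362385/16288052 ≈ 20.098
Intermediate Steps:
g(u, P) = -100 - 2*P (g(u, P) = -2*P - 100 = -100 - 2*P)
R = 20 (R = -100 - 2*(-60) = -100 + 120 = 20)
R + (-1703/1844 + 18052/h) = 20 + (-1703/1844 + 18052/17666) = 20 + (-1703*1/1844 + 18052*(1/17666)) = 20 + (-1703/1844 + 9026/8833) = 20 + 1601345/16288052 = 327362385/16288052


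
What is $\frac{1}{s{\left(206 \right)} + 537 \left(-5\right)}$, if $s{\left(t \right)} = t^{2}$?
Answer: $\frac{1}{39751} \approx 2.5157 \cdot 10^{-5}$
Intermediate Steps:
$\frac{1}{s{\left(206 \right)} + 537 \left(-5\right)} = \frac{1}{206^{2} + 537 \left(-5\right)} = \frac{1}{42436 - 2685} = \frac{1}{39751}$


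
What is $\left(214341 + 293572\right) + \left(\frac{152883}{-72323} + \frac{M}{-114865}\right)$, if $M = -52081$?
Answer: $\frac{4219413212227003}{8307381395} \approx 5.0791 \cdot 10^{5}$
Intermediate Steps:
$\left(214341 + 293572\right) + \left(\frac{152883}{-72323} + \frac{M}{-114865}\right) = \left(214341 + 293572\right) + \left(\frac{152883}{-72323} - \frac{52081}{-114865}\right) = 507913 + \left(152883 \left(- \frac{1}{72323}\right) - - \frac{52081}{114865}\right) = 507913 + \left(- \frac{152883}{72323} + \frac{52081}{114865}\right) = 507913 - \frac{13794251632}{8307381395} = \frac{4219413212227003}{8307381395}$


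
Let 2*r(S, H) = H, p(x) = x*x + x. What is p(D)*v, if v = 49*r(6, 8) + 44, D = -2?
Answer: 480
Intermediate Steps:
p(x) = x + x² (p(x) = x² + x = x + x²)
r(S, H) = H/2
v = 240 (v = 49*((½)*8) + 44 = 49*4 + 44 = 196 + 44 = 240)
p(D)*v = -2*(1 - 2)*240 = -2*(-1)*240 = 2*240 = 480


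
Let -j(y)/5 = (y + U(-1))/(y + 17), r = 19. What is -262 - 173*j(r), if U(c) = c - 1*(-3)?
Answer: 2911/12 ≈ 242.58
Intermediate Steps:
U(c) = 3 + c (U(c) = c + 3 = 3 + c)
j(y) = -5*(2 + y)/(17 + y) (j(y) = -5*(y + (3 - 1))/(y + 17) = -5*(y + 2)/(17 + y) = -5*(2 + y)/(17 + y))
-262 - 173*j(r) = -262 - 865*(-2 - 1*19)/(17 + 19) = -262 - 865*(-2 - 19)/36 = -262 - 865*(-21)/36 = -262 - 173*(-35/12) = -262 + 6055/12 = 2911/12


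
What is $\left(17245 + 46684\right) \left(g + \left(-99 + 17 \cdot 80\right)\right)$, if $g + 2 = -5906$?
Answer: $-297078063$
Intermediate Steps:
$g = -5908$ ($g = -2 - 5906 = -5908$)
$\left(17245 + 46684\right) \left(g + \left(-99 + 17 \cdot 80\right)\right) = \left(17245 + 46684\right) \left(-5908 + \left(-99 + 17 \cdot 80\right)\right) = 63929 \left(-5908 + \left(-99 + 1360\right)\right) = 63929 \left(-5908 + 1261\right) = 63929 \left(-4647\right) = -297078063$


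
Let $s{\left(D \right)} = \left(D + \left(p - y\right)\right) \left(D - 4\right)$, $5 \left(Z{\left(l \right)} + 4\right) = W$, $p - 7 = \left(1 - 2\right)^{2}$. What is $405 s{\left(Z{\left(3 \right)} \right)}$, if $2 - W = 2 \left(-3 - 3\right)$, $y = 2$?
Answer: $- \frac{50544}{5} \approx -10109.0$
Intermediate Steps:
$p = 8$ ($p = 7 + \left(1 - 2\right)^{2} = 7 + \left(-1\right)^{2} = 7 + 1 = 8$)
$W = 14$ ($W = 2 - 2 \left(-3 - 3\right) = 2 - 2 \left(-6\right) = 2 - -12 = 2 + 12 = 14$)
$Z{\left(l \right)} = - \frac{6}{5}$ ($Z{\left(l \right)} = -4 + \frac{1}{5} \cdot 14 = -4 + \frac{14}{5} = - \frac{6}{5}$)
$s{\left(D \right)} = \left(-4 + D\right) \left(6 + D\right)$ ($s{\left(D \right)} = \left(D + \left(8 - 2\right)\right) \left(D - 4\right) = \left(D + \left(8 - 2\right)\right) \left(-4 + D\right) = \left(D + 6\right) \left(-4 + D\right) = \left(6 + D\right) \left(-4 + D\right) = \left(-4 + D\right) \left(6 + D\right)$)
$405 s{\left(Z{\left(3 \right)} \right)} = 405 \left(-24 + \left(- \frac{6}{5}\right)^{2} + 2 \left(- \frac{6}{5}\right)\right) = 405 \left(-24 + \frac{36}{25} - \frac{12}{5}\right) = 405 \left(- \frac{624}{25}\right) = - \frac{50544}{5}$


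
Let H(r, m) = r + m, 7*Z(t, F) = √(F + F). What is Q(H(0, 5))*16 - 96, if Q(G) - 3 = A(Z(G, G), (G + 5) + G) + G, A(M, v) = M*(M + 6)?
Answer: 1728/49 + 96*√10/7 ≈ 78.634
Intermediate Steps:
Z(t, F) = √2*√F/7 (Z(t, F) = √(F + F)/7 = √(2*F)/7 = (√2*√F)/7 = √2*√F/7)
A(M, v) = M*(6 + M)
H(r, m) = m + r
Q(G) = 3 + G + √2*√G*(6 + √2*√G/7)/7 (Q(G) = 3 + ((√2*√G/7)*(6 + √2*√G/7) + G) = 3 + (√2*√G*(6 + √2*√G/7)/7 + G) = 3 + (G + √2*√G*(6 + √2*√G/7)/7) = 3 + G + √2*√G*(6 + √2*√G/7)/7)
Q(H(0, 5))*16 - 96 = (3 + 51*(5 + 0)/49 + 6*√2*√(5 + 0)/7)*16 - 96 = (3 + (51/49)*5 + 6*√2*√5/7)*16 - 96 = (3 + 255/49 + 6*√10/7)*16 - 96 = (402/49 + 6*√10/7)*16 - 96 = (6432/49 + 96*√10/7) - 96 = 1728/49 + 96*√10/7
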